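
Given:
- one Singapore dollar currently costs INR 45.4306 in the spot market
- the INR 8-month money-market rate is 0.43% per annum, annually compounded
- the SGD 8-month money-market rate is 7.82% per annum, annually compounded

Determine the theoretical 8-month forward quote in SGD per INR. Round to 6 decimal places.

0.023079

T = 8/12 years.
Growth of 1 INR over T: (1 + 0.0043)^(8/12) = 1.0028646.
Growth of 1 SGD over T: (1 + 0.0782)^(8/12) = 1.0514765.
CIP: F = S · (grow INR)/(grow SGD) = 45.4306 × 1.0028646/1.0514765 = 43.33025 INR per SGD.
Quoted the other way: 1/43.33025 = 0.023079 SGD per INR.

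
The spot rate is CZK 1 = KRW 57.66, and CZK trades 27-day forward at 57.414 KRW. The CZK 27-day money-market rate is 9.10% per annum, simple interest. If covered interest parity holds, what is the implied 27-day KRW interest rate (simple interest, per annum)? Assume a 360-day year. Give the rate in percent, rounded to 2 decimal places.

3.37%

T = 27/360 years.
CIP gives F = S · g_KRW/g_CZK, so g_KRW/g_CZK = 57.414/57.66 = 0.9957336.
The CZK side grows by 1 + 0.0910×27/360 = 1.006825.
That pins the KRW growth at 1.0025295.
r = (1.0025295 − 1)/(27/360) = 0.033727 → 3.37%.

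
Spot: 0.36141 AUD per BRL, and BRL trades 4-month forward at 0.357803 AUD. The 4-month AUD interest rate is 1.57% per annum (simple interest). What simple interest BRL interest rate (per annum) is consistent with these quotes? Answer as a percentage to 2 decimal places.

4.61%

T = 4/12 years.
By CIP, F/S equals the AUD-to-BRL growth ratio: 0.357803/0.36141 = 0.9900196.
The AUD side grows by 1 + 0.0157×4/12 = 1.0052333.
Hence g_BRL = 1.0153671.
(1.0153671 − 1)/T = 0.046101, i.e. 4.61%.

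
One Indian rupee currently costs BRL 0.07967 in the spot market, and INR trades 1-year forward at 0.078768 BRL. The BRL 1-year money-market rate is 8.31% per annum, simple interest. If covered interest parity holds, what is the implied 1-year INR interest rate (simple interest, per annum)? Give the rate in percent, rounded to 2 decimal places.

T = 1 year.
CIP gives F = S · g_BRL/g_INR, so g_BRL/g_INR = 0.078768/0.07967 = 0.9886783.
The BRL side grows by 1 + 0.0831×1 = 1.083100.
That pins the INR growth at 1.095503.
(1.095503 − 1)/T = 0.095503, i.e. 9.55%.

9.55%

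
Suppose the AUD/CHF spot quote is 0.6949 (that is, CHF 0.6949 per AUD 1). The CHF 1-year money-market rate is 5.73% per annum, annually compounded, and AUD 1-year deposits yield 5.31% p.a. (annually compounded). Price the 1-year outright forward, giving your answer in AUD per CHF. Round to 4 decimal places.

T = 1 year.
CHF accumulates by (1 + 0.0573)^1 = 1.057300.
Growth of 1 AUD over T: (1 + 0.0531)^1 = 1.053100.
CIP: F = S · (grow CHF)/(grow AUD) = 0.6949 × 1.057300/1.053100 = 0.6976714 CHF per AUD.
Invert for AUD per CHF: 1 / 0.6976714 = 1.4333.

1.4333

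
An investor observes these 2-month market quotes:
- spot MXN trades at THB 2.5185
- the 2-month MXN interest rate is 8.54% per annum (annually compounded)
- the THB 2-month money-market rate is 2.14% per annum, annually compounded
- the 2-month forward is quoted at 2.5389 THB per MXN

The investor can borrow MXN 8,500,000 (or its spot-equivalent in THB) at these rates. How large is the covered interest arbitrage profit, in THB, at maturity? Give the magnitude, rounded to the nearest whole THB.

T = 2/12 years.
Keep in MXN, deliver into the forward: 8,500,000·1.013751795·2.5389 = THB 21,877,422.67.
Swap to THB now, deposit: 8,500,000·2.5185·1.0035352736 = THB 21,482,930.49.
The quoted forward overvalues MXN, so borrow THB, buy MXN at spot, deposit the MXN at 8.54%, and sell the proceeds forward at 2.5389.
The gap between the two covered legs is THB 394,492.

THB 394,492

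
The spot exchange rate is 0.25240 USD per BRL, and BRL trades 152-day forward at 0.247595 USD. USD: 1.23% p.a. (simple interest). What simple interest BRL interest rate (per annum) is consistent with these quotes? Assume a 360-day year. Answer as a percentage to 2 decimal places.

T = 152/360 years.
By CIP, F/S equals the USD-to-BRL growth ratio: 0.247595/0.2524 = 0.9809628.
USD growth factor: 1 + 0.0123×152/360 = 1.0051933.
That pins the BRL growth at 1.0247007.
(1.0247007 − 1)/T = 0.058502, i.e. 5.85%.

5.85%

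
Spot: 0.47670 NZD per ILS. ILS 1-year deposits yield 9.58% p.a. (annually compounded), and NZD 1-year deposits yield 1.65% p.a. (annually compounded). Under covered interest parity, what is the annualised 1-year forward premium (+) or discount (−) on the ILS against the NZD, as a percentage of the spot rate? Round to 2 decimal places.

-7.24%

T = 1 year.
CIP forward (NZD per ILS) = 0.4767 × 1.016500/1.095800 = 0.44220255.
(F − S)/S ÷ T = (0.44220255 − 0.4767)/0.4767/1 = -0.072367 → -7.24%.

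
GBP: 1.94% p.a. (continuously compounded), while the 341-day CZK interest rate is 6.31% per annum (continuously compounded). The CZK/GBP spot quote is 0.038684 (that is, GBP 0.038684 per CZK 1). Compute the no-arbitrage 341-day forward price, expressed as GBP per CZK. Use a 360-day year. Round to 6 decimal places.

0.037115

T = 341/360 years.
GBP growth factor: e^(0.0194×341/360) = 1.018546.
Growth of 1 CZK over T: e^(0.0631×341/360) = 1.0615921.
Forward (GBP per CZK) = 0.038684 × 1.018546 / 1.0615921 = 0.03711542.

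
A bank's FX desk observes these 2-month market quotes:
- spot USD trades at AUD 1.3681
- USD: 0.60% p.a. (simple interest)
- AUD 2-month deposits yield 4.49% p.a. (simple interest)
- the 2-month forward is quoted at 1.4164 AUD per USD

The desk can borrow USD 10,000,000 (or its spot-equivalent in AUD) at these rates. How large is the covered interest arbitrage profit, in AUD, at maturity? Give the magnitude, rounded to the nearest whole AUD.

AUD 394,785

T = 2/12 years.
Keep in USD, deliver into the forward: 10,000,000·1.001000·1.4164 = AUD 14,178,164.00.
Swap to AUD now, deposit: 10,000,000·1.3681·1.0074833333 = AUD 13,783,379.48.
The quoted forward overvalues USD, so borrow AUD, buy USD at spot, deposit the USD at 0.60%, and sell the proceeds forward at 1.4164.
Arbitrage profit = |14,178,164.00 − 13,783,379.48| = AUD 394,785.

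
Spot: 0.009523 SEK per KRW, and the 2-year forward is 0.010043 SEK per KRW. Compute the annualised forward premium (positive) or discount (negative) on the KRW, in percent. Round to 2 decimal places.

+2.73%

T = 2 years.
KRW trades forward at +5.46046% vs spot over the period.
×(1/T) gives 2.73% p.a.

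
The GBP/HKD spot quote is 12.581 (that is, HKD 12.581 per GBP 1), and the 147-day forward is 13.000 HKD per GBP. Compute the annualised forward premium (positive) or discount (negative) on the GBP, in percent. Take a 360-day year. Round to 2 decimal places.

T = 147/360 years.
GBP trades forward at +3.33042% vs spot over the period.
×(1/T) gives 8.16% p.a.

+8.16%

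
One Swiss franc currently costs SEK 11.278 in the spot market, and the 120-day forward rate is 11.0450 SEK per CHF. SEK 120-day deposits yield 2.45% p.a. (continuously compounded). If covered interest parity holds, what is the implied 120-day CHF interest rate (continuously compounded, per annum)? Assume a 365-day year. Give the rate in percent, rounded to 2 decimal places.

T = 120/365 years.
By CIP, F/S equals the SEK-to-CHF growth ratio: 11.045/11.278 = 0.9793403.
The SEK side grows by e^(0.0245×120/365) = 1.0080873.
Hence g_CHF = 1.0293534.
Take logs: ln 1.0293534 / (120/365) = 0.087998, so 8.80%.

8.80%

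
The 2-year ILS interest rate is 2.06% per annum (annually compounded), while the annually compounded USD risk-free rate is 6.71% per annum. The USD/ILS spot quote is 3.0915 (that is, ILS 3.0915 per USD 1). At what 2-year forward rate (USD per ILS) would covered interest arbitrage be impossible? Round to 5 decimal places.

T = 2 years.
ILS growth factor: (1 + 0.0206)^2 = 1.0416244.
USD accumulates by (1 + 0.0671)^2 = 1.1387024.
So F = 3.0915 × 1.0416244 / 1.1387024 = 2.827940 (ILS/USD).
Quoted the other way: 1/2.827940 = 0.35361 USD per ILS.

0.35361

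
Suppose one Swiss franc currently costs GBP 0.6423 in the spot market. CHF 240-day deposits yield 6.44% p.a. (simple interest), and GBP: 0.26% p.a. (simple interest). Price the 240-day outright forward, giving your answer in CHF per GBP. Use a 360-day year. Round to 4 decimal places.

T = 240/360 years.
GBP growth factor: 1 + 0.0026×240/360 = 1.0017333.
CHF growth factor: 1 + 0.0644×240/360 = 1.0429333.
So F = 0.6423 × 1.0017333 / 1.0429333 = 0.6169266 (GBP/CHF).
Quoted the other way: 1/0.6169266 = 1.6209 CHF per GBP.

1.6209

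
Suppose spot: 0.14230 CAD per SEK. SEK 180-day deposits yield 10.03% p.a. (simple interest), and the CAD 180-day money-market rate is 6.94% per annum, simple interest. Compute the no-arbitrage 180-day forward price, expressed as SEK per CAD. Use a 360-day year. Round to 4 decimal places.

T = 180/360 years.
CAD accumulates by 1 + 0.0694×180/360 = 1.034700.
SEK accumulates by 1 + 0.1003×180/360 = 1.050150.
Forward (CAD per SEK) = 0.1423 × 1.034700 / 1.050150 = 0.1402065.
Quoted the other way: 1/0.1402065 = 7.1323 SEK per CAD.

7.1323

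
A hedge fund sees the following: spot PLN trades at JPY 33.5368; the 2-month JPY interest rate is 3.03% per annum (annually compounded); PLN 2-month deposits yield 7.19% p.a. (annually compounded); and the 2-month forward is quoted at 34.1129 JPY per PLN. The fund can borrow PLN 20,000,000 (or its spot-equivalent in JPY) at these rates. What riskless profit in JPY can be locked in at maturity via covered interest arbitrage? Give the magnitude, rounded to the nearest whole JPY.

JPY 16,117,808

T = 2/12 years.
Keep in PLN, deliver into the forward: 20,000,000·1.01163934523·34.1129 = JPY 690,199,036.40.
Swap to JPY now, deposit: 20,000,000·33.5368·1.00498739954 = JPY 674,081,228.42.
The quoted forward overvalues PLN, so borrow JPY, buy PLN at spot, deposit the PLN at 7.19%, and sell the proceeds forward at 34.1129.
Profit = 690,199,036.40 − 674,081,228.42 = JPY 16,117,808.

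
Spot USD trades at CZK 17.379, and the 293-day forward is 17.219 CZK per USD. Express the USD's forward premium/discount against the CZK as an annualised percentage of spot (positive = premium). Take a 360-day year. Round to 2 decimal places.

T = 293/360 years.
(F − S)/S = (17.219 − 17.379)/17.379 = -0.0092065.
Annualise by dividing by T: -0.0092065 / (293/360) = -0.011312 → -1.13%.

-1.13%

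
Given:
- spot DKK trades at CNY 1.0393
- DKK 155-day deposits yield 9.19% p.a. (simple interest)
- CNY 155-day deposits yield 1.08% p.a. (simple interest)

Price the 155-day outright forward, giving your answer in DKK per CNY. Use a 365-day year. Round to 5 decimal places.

T = 155/365 years.
CNY growth factor: 1 + 0.0108×155/365 = 1.0045863.
Growth of 1 DKK over T: 1 + 0.0919×155/365 = 1.039026.
So F = 1.0393 × 1.0045863 / 1.039026 = 1.004851 (CNY/DKK).
Invert for DKK per CNY: 1 / 1.004851 = 0.99517.

0.99517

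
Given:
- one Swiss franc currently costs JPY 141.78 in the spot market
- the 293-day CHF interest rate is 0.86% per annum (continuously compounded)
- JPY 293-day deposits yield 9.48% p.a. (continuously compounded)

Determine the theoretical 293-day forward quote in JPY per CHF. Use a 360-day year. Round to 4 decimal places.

152.0841

T = 293/360 years.
JPY growth factor: e^(0.0948×293/360) = 1.080211296.
CHF growth factor: e^(0.0086×293/360) = 1.007023998.
So F = 141.78 × 1.080211296 / 1.007023998 = 152.084119 (JPY/CHF).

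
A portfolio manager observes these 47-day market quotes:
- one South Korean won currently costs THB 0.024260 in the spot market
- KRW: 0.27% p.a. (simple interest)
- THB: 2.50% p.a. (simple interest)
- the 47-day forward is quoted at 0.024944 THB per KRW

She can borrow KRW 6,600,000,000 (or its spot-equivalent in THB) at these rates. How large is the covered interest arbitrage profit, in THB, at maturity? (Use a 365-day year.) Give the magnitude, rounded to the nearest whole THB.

T = 47/365 years.
Route A — deposit KRW, sell forward: 6,600,000,000 × 1.00034767123 × 0.024944 = THB 164,687,637.25.
Route B — convert at spot, deposit THB: 6,600,000,000 × 0.024260 × 1.00321917808 = THB 160,631,441.92.
The quoted forward overvalues KRW, so borrow THB, buy KRW at spot, deposit the KRW at 0.27%, and sell the proceeds forward at 0.024944.
Profit = 164,687,637.25 − 160,631,441.92 = THB 4,056,195.

THB 4,056,195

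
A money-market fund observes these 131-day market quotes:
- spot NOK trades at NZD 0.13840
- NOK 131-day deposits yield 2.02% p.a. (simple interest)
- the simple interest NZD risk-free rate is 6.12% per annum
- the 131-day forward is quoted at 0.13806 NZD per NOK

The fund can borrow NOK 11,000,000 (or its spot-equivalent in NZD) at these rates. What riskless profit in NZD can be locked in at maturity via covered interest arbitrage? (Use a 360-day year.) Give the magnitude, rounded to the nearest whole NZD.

NZD 26,481

T = 131/360 years.
Keep in NOK, deliver into the forward: 11,000,000·1.007350556·0.13806 = NZD 1,529,823.00.
Swap to NZD now, deposit: 11,000,000·0.13840·1.022270 = NZD 1,556,303.85.
The quoted forward undervalues NOK, so borrow NOK, convert to NZD at spot, deposit the NZD at 6.12%, and buy NOK forward at 0.13806 to cover the loan.
Arbitrage profit = |1,529,823.00 − 1,556,303.85| = NZD 26,481.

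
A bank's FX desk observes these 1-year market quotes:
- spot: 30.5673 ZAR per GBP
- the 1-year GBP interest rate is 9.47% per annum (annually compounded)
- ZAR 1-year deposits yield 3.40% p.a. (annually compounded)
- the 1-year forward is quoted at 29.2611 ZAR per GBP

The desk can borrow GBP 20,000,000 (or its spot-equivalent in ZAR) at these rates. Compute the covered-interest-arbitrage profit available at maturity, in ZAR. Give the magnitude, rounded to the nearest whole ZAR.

T = 1 year.
Route A — deposit GBP, sell forward: 20,000,000 × 1.094700 × 29.2611 = ZAR 640,642,523.40.
Route B — convert at spot, deposit ZAR: 20,000,000 × 30.5673 × 1.034000 = ZAR 632,131,764.00.
The quoted forward overvalues GBP, so borrow ZAR, buy GBP at spot, deposit the GBP at 9.47%, and sell the proceeds forward at 29.2611.
Profit = 640,642,523.40 − 632,131,764.00 = ZAR 8,510,759.

ZAR 8,510,759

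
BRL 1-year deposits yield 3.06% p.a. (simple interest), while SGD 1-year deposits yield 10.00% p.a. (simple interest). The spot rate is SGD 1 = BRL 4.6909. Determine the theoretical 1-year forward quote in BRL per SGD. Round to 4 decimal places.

4.3949

T = 1 year.
BRL growth factor: 1 + 0.0306×1 = 1.030600.
SGD accumulates by 1 + 0.1000×1 = 1.100000.
So F = 4.6909 × 1.030600 / 1.100000 = 4.394947 (BRL/SGD).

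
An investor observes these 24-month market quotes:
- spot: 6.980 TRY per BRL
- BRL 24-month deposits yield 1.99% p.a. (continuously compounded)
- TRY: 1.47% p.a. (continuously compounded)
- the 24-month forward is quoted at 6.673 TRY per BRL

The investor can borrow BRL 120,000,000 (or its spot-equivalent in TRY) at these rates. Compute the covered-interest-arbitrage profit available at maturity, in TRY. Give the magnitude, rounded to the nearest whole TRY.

TRY 29,318,043

T = 2 years.
Route A — deposit BRL, sell forward: 120,000,000 × 1.04060263285 × 6.673 = TRY 833,272,964.28.
Route B — convert at spot, deposit TRY: 120,000,000 × 6.980 × 1.02983644668 = TRY 862,591,007.74.
The quoted forward undervalues BRL, so borrow BRL, convert to TRY at spot, deposit the TRY at 1.47%, and buy BRL forward at 6.673 to cover the loan.
The gap between the two covered legs is TRY 29,318,043.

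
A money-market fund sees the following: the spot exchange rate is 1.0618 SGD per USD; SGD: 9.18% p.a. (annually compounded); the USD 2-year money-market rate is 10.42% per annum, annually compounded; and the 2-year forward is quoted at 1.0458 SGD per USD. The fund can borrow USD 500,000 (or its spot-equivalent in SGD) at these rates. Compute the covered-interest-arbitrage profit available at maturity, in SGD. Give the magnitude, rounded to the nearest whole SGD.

T = 2 years.
Invest the USD and cover forward: 500,000 × 1.21925764 × 1.0458 = SGD 637,549.82.
Convert at spot and invest in SGD: 500,000 × 1.0618 × 1.19202724 = SGD 632,847.26.
The quoted forward overvalues USD, so borrow SGD, buy USD at spot, deposit the USD at 10.42%, and sell the proceeds forward at 1.0458.
The gap between the two covered legs is SGD 4,703.

SGD 4,703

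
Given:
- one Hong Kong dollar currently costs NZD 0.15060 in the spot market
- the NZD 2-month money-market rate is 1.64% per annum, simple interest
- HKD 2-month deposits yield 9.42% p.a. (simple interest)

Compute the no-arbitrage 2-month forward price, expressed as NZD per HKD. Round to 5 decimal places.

T = 2/12 years.
NZD accumulates by 1 + 0.0164×2/12 = 1.0027333.
Growth of 1 HKD over T: 1 + 0.0942×2/12 = 1.015700.
Forward (NZD per HKD) = 0.1506 × 1.0027333 / 1.015700 = 0.1486774.

0.14868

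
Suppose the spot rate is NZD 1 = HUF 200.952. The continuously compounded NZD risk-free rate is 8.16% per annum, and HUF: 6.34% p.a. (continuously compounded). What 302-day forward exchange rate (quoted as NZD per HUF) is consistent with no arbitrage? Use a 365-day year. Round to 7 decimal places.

0.0050518

T = 302/365 years.
HUF accumulates by e^(0.0634×302/365) = 1.0538572.
Growth of 1 NZD over T: e^(0.0816×302/365) = 1.069847.
So F = 200.952 × 1.0538572 / 1.069847 = 197.9486 (HUF/NZD).
Invert for NZD per HUF: 1 / 197.9486 = 0.0050518.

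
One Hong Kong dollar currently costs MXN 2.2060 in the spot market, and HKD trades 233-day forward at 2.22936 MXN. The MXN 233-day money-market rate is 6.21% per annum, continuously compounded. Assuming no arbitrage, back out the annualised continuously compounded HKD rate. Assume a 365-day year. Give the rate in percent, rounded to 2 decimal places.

4.56%

T = 233/365 years.
By CIP, F/S equals the MXN-to-HKD growth ratio: 2.22936/2.206 = 1.0105893.
The MXN side grows by e^(0.0621×233/365) = 1.0404381.
So the HKD growth factor = 1.029536.
Take logs: ln 1.029536 / (233/365) = 0.045599, so 4.56%.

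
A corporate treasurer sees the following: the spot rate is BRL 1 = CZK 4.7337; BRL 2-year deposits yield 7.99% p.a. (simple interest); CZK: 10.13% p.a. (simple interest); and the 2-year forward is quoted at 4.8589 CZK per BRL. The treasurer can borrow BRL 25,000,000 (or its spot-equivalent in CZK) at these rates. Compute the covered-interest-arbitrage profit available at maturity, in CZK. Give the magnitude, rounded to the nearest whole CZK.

T = 2 years.
Route A — deposit BRL, sell forward: 25,000,000 × 1.159800 × 4.8589 = CZK 140,883,805.50.
Route B — convert at spot, deposit CZK: 25,000,000 × 4.7337 × 1.202600 = CZK 142,318,690.50.
The quoted forward undervalues BRL, so borrow BRL, convert to CZK at spot, deposit the CZK at 10.13%, and buy BRL forward at 4.8589 to cover the loan.
Arbitrage profit = |140,883,805.50 − 142,318,690.50| = CZK 1,434,885.

CZK 1,434,885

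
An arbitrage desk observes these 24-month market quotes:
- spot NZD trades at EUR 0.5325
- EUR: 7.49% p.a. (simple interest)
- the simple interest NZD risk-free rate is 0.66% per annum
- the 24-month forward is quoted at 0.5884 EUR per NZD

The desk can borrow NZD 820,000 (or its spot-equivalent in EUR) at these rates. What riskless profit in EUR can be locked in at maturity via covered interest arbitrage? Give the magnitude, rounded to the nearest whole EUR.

T = 2 years.
Route A — deposit NZD, sell forward: 820,000 × 1.013200 × 0.5884 = EUR 488,856.84.
Route B — convert at spot, deposit EUR: 820,000 × 0.5325 × 1.149800 = EUR 502,060.17.
The quoted forward undervalues NZD, so borrow NZD, convert to EUR at spot, deposit the EUR at 7.49%, and buy NZD forward at 0.5884 to cover the loan.
Arbitrage profit = |488,856.84 − 502,060.17| = EUR 13,203.

EUR 13,203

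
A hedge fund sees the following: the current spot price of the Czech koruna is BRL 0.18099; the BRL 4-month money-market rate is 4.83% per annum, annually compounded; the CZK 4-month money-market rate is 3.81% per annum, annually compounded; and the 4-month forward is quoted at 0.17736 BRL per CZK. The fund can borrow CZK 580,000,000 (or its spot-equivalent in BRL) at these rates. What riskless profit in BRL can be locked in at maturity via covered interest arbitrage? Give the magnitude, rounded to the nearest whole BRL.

BRL 2,478,797

T = 4/12 years.
Route A — deposit CZK, sell forward: 580,000,000 × 1.01254203961 × 0.17736 = BRL 104,158,984.56.
Route B — convert at spot, deposit BRL: 580,000,000 × 0.18099 × 1.01584752915 = BRL 106,637,781.69.
The quoted forward undervalues CZK, so borrow CZK, convert to BRL at spot, deposit the BRL at 4.83%, and buy CZK forward at 0.17736 to cover the loan.
Arbitrage profit = |104,158,984.56 − 106,637,781.69| = BRL 2,478,797.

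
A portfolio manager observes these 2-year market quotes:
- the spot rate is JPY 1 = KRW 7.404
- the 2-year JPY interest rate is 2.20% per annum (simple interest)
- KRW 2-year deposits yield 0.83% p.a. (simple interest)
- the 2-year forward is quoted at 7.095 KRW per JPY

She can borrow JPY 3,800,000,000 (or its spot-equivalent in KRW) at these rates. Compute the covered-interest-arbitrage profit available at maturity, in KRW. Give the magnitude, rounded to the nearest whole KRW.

KRW 454,960,320

T = 2 years.
Keep in JPY, deliver into the forward: 3,800,000,000·1.044000·7.095 = KRW 28,147,284,000.00.
Swap to KRW now, deposit: 3,800,000,000·7.404·1.016600 = KRW 28,602,244,320.00.
The quoted forward undervalues JPY, so borrow JPY, convert to KRW at spot, deposit the KRW at 0.83%, and buy JPY forward at 7.095 to cover the loan.
The gap between the two covered legs is KRW 454,960,320.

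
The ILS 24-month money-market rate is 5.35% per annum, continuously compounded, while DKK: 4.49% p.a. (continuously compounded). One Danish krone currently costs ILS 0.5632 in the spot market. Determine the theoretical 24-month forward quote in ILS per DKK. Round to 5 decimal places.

T = 2 years.
ILS accumulates by e^(0.0535×2) = 1.1129343.
DKK accumulates by e^(0.0449×2) = 1.0939555.
CIP: F = S · (grow ILS)/(grow DKK) = 0.5632 × 1.1129343/1.0939555 = 0.5729708 ILS per DKK.

0.57297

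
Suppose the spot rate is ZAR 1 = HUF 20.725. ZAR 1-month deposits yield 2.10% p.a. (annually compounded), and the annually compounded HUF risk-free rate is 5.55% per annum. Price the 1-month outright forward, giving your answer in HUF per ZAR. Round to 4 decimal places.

T = 1/12 years.
Growth of 1 HUF over T: (1 + 0.0555)^(1/12) = 1.00451136.
ZAR accumulates by (1 + 0.0210)^(1/12) = 1.00173338.
Forward (HUF per ZAR) = 20.725 × 1.00451136 / 1.00173338 = 20.782474.

20.7825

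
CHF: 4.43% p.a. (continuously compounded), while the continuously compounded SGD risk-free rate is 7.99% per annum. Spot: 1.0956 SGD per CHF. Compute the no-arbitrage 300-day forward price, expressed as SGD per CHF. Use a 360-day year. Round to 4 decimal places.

T = 300/360 years.
Growth of 1 SGD over T: e^(0.0799×300/360) = 1.068850.
CHF accumulates by e^(0.0443×300/360) = 1.0376066.
CIP: F = S · (grow SGD)/(grow CHF) = 1.0956 × 1.068850/1.0376066 = 1.128590 SGD per CHF.

1.1286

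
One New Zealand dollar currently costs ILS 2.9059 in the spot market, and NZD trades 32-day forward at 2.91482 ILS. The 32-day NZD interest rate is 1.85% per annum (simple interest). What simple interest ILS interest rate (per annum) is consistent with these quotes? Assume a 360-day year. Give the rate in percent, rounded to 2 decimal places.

T = 32/360 years.
CIP gives F = S · g_ILS/g_NZD, so g_ILS/g_NZD = 2.91482/2.9059 = 1.0030696.
The NZD side grows by 1 + 0.0185×32/360 = 1.0016444.
So the ILS growth factor = 1.004719.
(1.004719 − 1)/T = 0.053089, i.e. 5.31%.

5.31%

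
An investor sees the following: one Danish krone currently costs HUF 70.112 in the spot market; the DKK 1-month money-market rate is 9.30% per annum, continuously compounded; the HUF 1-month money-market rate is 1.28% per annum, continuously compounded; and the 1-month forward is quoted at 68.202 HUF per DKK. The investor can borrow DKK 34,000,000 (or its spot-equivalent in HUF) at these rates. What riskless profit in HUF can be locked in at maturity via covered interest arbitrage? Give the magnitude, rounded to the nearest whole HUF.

HUF 49,443,039

T = 1/12 years.
Invest the DKK and cover forward: 34,000,000 × 1.007780108981 × 68.202 = HUF 2,336,909,045.75.
Convert at spot and invest in HUF: 34,000,000 × 70.112 × 1.001067235758 = HUF 2,386,352,085.14.
The quoted forward undervalues DKK, so borrow DKK, convert to HUF at spot, deposit the HUF at 1.28%, and buy DKK forward at 68.202 to cover the loan.
Profit = 2,386,352,085.14 − 2,336,909,045.75 = HUF 49,443,039.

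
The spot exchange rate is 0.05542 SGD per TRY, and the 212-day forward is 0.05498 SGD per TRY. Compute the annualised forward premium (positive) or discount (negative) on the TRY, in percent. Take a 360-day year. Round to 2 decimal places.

T = 212/360 years.
(F − S)/S = (0.05498 − 0.05542)/0.05542 = -0.0079394.
×(1/T) gives -1.35% p.a.

-1.35%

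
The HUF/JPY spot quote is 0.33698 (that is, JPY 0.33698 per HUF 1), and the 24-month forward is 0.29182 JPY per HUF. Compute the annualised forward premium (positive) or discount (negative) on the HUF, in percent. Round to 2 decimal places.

-6.70%

T = 2 years.
Period premium: (0.29182 − 0.33698)/0.33698 = -0.1340139.
Annualise by dividing by T: -0.1340139 / 2 = -0.067007 → -6.70%.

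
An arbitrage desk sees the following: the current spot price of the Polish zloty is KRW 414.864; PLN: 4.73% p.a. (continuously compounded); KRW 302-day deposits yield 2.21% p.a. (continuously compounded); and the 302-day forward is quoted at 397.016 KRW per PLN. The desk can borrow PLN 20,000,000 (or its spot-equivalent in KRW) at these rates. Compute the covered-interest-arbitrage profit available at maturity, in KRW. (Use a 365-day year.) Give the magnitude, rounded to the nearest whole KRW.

T = 302/365 years.
Invest the PLN and cover forward: 20,000,000 × 1.039911788089 × 397.016 = KRW 8,257,232,369.20.
Convert at spot and invest in KRW: 20,000,000 × 414.864 × 1.018453682492 = KRW 8,450,395,370.67.
The quoted forward undervalues PLN, so borrow PLN, convert to KRW at spot, deposit the KRW at 2.21%, and buy PLN forward at 397.016 to cover the loan.
Arbitrage profit = |8,257,232,369.20 − 8,450,395,370.67| = KRW 193,163,001.

KRW 193,163,001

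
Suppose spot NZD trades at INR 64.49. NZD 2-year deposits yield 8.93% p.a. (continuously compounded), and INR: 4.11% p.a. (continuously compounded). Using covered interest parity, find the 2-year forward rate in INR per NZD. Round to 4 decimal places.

T = 2 years.
INR growth factor: e^(0.0411×2) = 1.08567292.
Growth of 1 NZD over T: e^(0.0893×2) = 1.19554243.
CIP: F = S · (grow INR)/(grow NZD) = 64.49 × 1.08567292/1.19554243 = 58.563414 INR per NZD.

58.5634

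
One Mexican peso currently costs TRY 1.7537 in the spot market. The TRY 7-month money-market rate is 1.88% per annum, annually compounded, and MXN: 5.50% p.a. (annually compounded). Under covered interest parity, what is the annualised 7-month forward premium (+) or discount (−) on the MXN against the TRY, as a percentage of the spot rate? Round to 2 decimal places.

-3.46%

T = 7/12 years.
CIP forward (TRY per MXN) = 1.7537 × 1.0109241/1.031725 = 1.7183432.
Annualised premium = (F − S)/S × (1/T) = (1.7183432 − 1.7537)/1.7537 ÷ (7/12) = -3.46%.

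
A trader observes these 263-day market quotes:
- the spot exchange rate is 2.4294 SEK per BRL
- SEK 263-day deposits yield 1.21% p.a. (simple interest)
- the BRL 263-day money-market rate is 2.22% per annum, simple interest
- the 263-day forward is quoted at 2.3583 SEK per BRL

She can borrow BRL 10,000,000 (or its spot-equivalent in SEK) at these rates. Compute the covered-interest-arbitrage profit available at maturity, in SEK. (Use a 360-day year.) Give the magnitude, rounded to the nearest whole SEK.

T = 263/360 years.
Invest the BRL and cover forward: 10,000,000 × 1.0162183333 × 2.3583 = SEK 23,965,476.95.
Convert at spot and invest in SEK: 10,000,000 × 2.4294 × 1.0088397222 = SEK 24,508,752.21.
The quoted forward undervalues BRL, so borrow BRL, convert to SEK at spot, deposit the SEK at 1.21%, and buy BRL forward at 2.3583 to cover the loan.
The gap between the two covered legs is SEK 543,275.

SEK 543,275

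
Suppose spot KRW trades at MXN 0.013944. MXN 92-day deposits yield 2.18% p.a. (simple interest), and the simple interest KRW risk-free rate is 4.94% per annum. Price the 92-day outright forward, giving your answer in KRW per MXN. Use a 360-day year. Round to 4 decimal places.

72.2185

T = 92/360 years.
MXN growth factor: 1 + 0.0218×92/360 = 1.00557111.
KRW accumulates by 1 + 0.0494×92/360 = 1.01262444.
Forward (MXN per KRW) = 0.013944 × 1.00557111 / 1.01262444 = 0.013846875.
Quoted the other way: 1/0.013846875 = 72.2185 KRW per MXN.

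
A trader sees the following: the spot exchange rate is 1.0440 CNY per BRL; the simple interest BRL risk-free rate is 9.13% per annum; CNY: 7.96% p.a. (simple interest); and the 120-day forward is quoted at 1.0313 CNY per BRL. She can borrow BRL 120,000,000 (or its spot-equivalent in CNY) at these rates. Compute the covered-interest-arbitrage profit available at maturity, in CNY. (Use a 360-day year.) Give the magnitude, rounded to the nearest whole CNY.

CNY 1,081,788

T = 120/360 years.
Route A — deposit BRL, sell forward: 120,000,000 × 1.03043333333 × 1.0313 = CNY 127,522,307.60.
Route B — convert at spot, deposit CNY: 120,000,000 × 1.0440 × 1.02653333333 = CNY 128,604,096.00.
The quoted forward undervalues BRL, so borrow BRL, convert to CNY at spot, deposit the CNY at 7.96%, and buy BRL forward at 1.0313 to cover the loan.
Arbitrage profit = |127,522,307.60 − 128,604,096.00| = CNY 1,081,788.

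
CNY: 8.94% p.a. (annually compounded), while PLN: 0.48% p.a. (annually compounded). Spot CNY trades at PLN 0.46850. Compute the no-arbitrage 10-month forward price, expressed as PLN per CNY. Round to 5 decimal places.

T = 10/12 years.
PLN accumulates by (1 + 0.0048)^(10/12) = 1.0039984.
Growth of 1 CNY over T: (1 + 0.0894)^(10/12) = 1.0739634.
CIP: F = S · (grow PLN)/(grow CNY) = 0.4685 × 1.0039984/1.0739634 = 0.4379788 PLN per CNY.

0.43798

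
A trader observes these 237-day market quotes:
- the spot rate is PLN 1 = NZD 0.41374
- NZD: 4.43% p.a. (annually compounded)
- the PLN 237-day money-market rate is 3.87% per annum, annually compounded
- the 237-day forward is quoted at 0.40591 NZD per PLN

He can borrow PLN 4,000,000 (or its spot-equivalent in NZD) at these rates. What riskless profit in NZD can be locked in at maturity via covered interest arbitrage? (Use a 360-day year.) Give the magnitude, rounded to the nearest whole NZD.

T = 237/360 years.
Invest the PLN and cover forward: 4,000,000 × 1.025311913 × 0.40591 = NZD 1,664,737.43.
Convert at spot and invest in NZD: 4,000,000 × 0.41374 × 1.028947717 = NZD 1,702,867.31.
The quoted forward undervalues PLN, so borrow PLN, convert to NZD at spot, deposit the NZD at 4.43%, and buy PLN forward at 0.40591 to cover the loan.
The gap between the two covered legs is NZD 38,130.

NZD 38,130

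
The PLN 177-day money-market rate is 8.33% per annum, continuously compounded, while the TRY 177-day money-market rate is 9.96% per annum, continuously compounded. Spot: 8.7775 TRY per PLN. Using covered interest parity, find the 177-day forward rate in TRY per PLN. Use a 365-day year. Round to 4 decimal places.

T = 177/365 years.
TRY accumulates by e^(0.0996×177/365) = 1.0494846.
PLN growth factor: e^(0.0833×177/365) = 1.0412218.
Forward (TRY per PLN) = 8.7775 × 1.0494846 / 1.0412218 = 8.847155.

8.8472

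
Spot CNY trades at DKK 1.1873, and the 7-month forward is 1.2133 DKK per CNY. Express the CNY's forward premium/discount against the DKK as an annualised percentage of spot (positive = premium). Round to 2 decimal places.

+3.75%

T = 7/12 years.
Period premium: (1.2133 − 1.1873)/1.1873 = 0.0218984.
×(1/T) gives 3.75% p.a.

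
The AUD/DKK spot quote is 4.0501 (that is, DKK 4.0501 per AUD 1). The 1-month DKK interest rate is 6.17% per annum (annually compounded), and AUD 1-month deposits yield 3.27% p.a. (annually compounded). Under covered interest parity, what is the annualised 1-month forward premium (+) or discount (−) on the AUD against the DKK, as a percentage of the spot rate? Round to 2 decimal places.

T = 1/12 years.
No-arbitrage forward: 4.0501 × 1.0050018 / 1.002685 = 4.0594581 DKK/AUD.
Annualised premium = (F − S)/S × (1/T) = (4.0594581 − 4.0501)/4.0501 ÷ (1/12) = 2.77%.

+2.77%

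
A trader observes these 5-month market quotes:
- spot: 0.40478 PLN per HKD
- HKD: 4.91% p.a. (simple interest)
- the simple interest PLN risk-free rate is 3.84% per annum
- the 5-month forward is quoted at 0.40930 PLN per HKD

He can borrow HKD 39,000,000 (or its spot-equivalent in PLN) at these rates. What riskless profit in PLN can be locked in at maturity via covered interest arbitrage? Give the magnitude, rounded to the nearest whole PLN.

T = 5/12 years.
Route A — deposit HKD, sell forward: 39,000,000 × 1.0204583333 × 0.40930 = PLN 16,289,270.24.
Route B — convert at spot, deposit PLN: 39,000,000 × 0.40478 × 1.016000 = PLN 16,039,002.72.
The quoted forward overvalues HKD, so borrow PLN, buy HKD at spot, deposit the HKD at 4.91%, and sell the proceeds forward at 0.40930.
Profit = 16,289,270.24 − 16,039,002.72 = PLN 250,268.

PLN 250,268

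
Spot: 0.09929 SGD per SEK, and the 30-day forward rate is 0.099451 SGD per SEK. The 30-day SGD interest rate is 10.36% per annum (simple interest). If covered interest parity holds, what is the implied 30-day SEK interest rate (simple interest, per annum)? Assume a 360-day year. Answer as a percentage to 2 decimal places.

8.40%

T = 30/360 years.
By CIP, F/S equals the SGD-to-SEK growth ratio: 0.099451/0.09929 = 1.0016215.
The SGD side grows by 1 + 0.1036×30/360 = 1.0086333.
That pins the SEK growth at 1.0070004.
(1.0070004 − 1)/T = 0.084005, i.e. 8.40%.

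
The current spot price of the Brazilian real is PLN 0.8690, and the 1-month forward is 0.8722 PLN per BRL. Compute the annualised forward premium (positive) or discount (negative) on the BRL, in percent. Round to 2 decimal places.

T = 1/12 years.
Period premium: (0.8722 − 0.869)/0.869 = 0.0036824.
Annualise by dividing by T: 0.0036824 / (1/12) = 0.044189 → 4.42%.

+4.42%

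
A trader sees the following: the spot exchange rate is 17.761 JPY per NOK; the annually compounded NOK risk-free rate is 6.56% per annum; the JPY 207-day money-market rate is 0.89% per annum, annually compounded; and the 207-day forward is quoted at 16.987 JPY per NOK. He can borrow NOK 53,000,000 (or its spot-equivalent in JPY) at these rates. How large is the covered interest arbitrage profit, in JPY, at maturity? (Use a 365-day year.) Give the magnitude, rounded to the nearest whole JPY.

T = 207/365 years.
Invest the NOK and cover forward: 53,000,000 × 1.03669098065 × 16.987 = JPY 933,344,293.48.
Convert at spot and invest in JPY: 53,000,000 × 17.761 × 1.00503771556 = JPY 946,075,167.90.
The quoted forward undervalues NOK, so borrow NOK, convert to JPY at spot, deposit the JPY at 0.89%, and buy NOK forward at 16.987 to cover the loan.
Arbitrage profit = |933,344,293.48 − 946,075,167.90| = JPY 12,730,874.

JPY 12,730,874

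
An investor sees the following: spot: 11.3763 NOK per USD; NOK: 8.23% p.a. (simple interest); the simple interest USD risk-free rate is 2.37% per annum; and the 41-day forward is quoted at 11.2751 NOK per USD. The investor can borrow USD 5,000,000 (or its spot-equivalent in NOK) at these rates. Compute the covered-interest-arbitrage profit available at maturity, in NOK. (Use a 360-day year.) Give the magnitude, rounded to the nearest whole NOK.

NOK 886,987

T = 41/360 years.
Keep in USD, deliver into the forward: 5,000,000·1.0026991667·11.2751 = NOK 56,527,666.87.
Swap to NOK now, deposit: 5,000,000·11.3763·1.0093730556 = NOK 57,414,653.46.
The quoted forward undervalues USD, so borrow USD, convert to NOK at spot, deposit the NOK at 8.23%, and buy USD forward at 11.2751 to cover the loan.
The gap between the two covered legs is NOK 886,987.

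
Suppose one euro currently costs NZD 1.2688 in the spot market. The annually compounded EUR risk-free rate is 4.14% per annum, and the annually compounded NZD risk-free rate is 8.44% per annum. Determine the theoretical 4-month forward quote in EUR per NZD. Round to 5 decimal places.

0.77759

T = 4/12 years.
Growth of 1 NZD over T: (1 + 0.0844)^(4/12) = 1.027377.
Growth of 1 EUR over T: (1 + 0.0414)^(4/12) = 1.0136138.
So F = 1.2688 × 1.027377 / 1.0136138 = 1.286028 (NZD/EUR).
Invert for EUR per NZD: 1 / 1.286028 = 0.77759.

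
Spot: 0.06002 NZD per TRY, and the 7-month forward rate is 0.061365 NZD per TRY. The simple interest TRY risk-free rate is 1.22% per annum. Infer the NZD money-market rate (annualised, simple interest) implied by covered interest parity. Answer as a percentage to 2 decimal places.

5.09%

T = 7/12 years.
F/S = 0.061365/0.06002 = 1.0224092 = (growth of NZD) / (growth of TRY).
The TRY side grows by 1 + 0.0122×7/12 = 1.0071167.
That pins the NZD growth at 1.0296854.
(1.0296854 − 1)/T = 0.050889, i.e. 5.09%.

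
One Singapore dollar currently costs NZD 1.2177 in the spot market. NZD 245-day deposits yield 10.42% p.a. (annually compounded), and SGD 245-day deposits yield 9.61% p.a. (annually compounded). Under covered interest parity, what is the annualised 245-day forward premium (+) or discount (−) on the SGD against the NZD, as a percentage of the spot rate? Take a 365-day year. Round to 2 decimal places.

+0.74%

T = 245/365 years.
No-arbitrage forward: 1.2177 × 1.0687966 / 1.0635276 = 1.2237328 NZD/SGD.
Annualised premium = (F − S)/S × (1/T) = (1.2237328 − 1.2177)/1.2177 ÷ (245/365) = 0.74%.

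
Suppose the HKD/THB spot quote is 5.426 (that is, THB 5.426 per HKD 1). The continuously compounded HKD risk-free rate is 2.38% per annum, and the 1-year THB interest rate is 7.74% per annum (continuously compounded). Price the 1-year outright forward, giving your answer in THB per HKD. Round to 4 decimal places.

T = 1 year.
THB accumulates by e^(0.0774×1) = 1.0804742.
HKD growth factor: e^(0.0238×1) = 1.0240855.
Forward (THB per HKD) = 5.426 × 1.0804742 / 1.0240855 = 5.724769.

5.7248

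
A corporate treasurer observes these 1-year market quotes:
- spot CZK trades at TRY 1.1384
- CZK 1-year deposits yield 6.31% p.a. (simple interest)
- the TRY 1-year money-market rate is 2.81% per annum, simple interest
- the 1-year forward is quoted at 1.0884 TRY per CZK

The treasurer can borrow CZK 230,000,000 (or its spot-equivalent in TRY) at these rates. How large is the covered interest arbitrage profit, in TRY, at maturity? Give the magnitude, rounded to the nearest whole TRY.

TRY 3,061,530

T = 1 year.
Route A — deposit CZK, sell forward: 230,000,000 × 1.063100 × 1.0884 = TRY 266,127,949.20.
Route B — convert at spot, deposit TRY: 230,000,000 × 1.1384 × 1.028100 = TRY 269,189,479.20.
The quoted forward undervalues CZK, so borrow CZK, convert to TRY at spot, deposit the TRY at 2.81%, and buy CZK forward at 1.0884 to cover the loan.
The gap between the two covered legs is TRY 3,061,530.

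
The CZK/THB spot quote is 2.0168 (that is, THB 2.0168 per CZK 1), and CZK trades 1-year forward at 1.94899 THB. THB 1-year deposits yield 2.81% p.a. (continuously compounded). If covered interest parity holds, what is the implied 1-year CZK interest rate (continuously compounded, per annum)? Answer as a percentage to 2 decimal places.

6.23%

T = 1 year.
F/S = 1.94899/2.0168 = 0.9663774 = (growth of THB) / (growth of CZK).
THB growth factor: e^(0.0281×1) = 1.0284985.
That pins the CZK growth at 1.0642824.
r = ln(1.0642824)/1 = 0.062301 → 6.23%.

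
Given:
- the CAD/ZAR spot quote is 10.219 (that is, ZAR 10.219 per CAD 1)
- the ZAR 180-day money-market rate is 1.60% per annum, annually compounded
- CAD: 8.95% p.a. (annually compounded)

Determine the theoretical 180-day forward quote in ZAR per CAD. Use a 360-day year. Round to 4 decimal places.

9.8683

T = 180/360 years.
Growth of 1 ZAR over T: (1 + 0.0160)^(180/360) = 1.0079683.
CAD growth factor: (1 + 0.0895)^(180/360) = 1.0437912.
CIP: F = S · (grow ZAR)/(grow CAD) = 10.219 × 1.0079683/1.0437912 = 9.868284 ZAR per CAD.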